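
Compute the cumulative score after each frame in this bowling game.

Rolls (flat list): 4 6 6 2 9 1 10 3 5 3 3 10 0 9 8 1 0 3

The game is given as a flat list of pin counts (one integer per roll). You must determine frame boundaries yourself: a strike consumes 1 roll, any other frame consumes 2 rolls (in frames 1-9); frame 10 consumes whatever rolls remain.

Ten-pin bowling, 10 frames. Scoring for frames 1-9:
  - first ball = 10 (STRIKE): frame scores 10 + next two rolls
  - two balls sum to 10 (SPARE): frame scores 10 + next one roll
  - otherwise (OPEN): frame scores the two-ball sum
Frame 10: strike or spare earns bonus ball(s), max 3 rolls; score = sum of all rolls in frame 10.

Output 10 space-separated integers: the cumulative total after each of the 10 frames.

Frame 1: SPARE (4+6=10). 10 + next roll (6) = 16. Cumulative: 16
Frame 2: OPEN (6+2=8). Cumulative: 24
Frame 3: SPARE (9+1=10). 10 + next roll (10) = 20. Cumulative: 44
Frame 4: STRIKE. 10 + next two rolls (3+5) = 18. Cumulative: 62
Frame 5: OPEN (3+5=8). Cumulative: 70
Frame 6: OPEN (3+3=6). Cumulative: 76
Frame 7: STRIKE. 10 + next two rolls (0+9) = 19. Cumulative: 95
Frame 8: OPEN (0+9=9). Cumulative: 104
Frame 9: OPEN (8+1=9). Cumulative: 113
Frame 10: OPEN. Sum of all frame-10 rolls (0+3) = 3. Cumulative: 116

Answer: 16 24 44 62 70 76 95 104 113 116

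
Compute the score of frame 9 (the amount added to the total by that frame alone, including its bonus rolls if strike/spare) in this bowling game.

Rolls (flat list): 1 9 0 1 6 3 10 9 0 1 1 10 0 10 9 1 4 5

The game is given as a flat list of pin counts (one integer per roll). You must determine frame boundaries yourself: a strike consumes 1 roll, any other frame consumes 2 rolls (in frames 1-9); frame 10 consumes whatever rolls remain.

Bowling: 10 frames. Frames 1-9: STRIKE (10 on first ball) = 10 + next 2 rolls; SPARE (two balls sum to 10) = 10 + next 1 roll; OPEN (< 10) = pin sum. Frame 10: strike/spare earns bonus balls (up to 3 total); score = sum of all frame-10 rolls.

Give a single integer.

Frame 1: SPARE (1+9=10). 10 + next roll (0) = 10. Cumulative: 10
Frame 2: OPEN (0+1=1). Cumulative: 11
Frame 3: OPEN (6+3=9). Cumulative: 20
Frame 4: STRIKE. 10 + next two rolls (9+0) = 19. Cumulative: 39
Frame 5: OPEN (9+0=9). Cumulative: 48
Frame 6: OPEN (1+1=2). Cumulative: 50
Frame 7: STRIKE. 10 + next two rolls (0+10) = 20. Cumulative: 70
Frame 8: SPARE (0+10=10). 10 + next roll (9) = 19. Cumulative: 89
Frame 9: SPARE (9+1=10). 10 + next roll (4) = 14. Cumulative: 103
Frame 10: OPEN. Sum of all frame-10 rolls (4+5) = 9. Cumulative: 112

Answer: 14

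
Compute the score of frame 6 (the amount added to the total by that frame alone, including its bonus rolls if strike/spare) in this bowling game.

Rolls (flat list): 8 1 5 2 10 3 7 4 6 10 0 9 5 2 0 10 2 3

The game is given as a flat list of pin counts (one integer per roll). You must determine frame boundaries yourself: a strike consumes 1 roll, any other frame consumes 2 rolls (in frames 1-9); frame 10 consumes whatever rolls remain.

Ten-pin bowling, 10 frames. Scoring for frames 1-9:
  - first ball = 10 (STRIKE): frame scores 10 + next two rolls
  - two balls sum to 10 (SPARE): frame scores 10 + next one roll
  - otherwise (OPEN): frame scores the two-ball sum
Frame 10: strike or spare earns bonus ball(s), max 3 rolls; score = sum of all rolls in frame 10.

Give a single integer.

Frame 1: OPEN (8+1=9). Cumulative: 9
Frame 2: OPEN (5+2=7). Cumulative: 16
Frame 3: STRIKE. 10 + next two rolls (3+7) = 20. Cumulative: 36
Frame 4: SPARE (3+7=10). 10 + next roll (4) = 14. Cumulative: 50
Frame 5: SPARE (4+6=10). 10 + next roll (10) = 20. Cumulative: 70
Frame 6: STRIKE. 10 + next two rolls (0+9) = 19. Cumulative: 89
Frame 7: OPEN (0+9=9). Cumulative: 98
Frame 8: OPEN (5+2=7). Cumulative: 105

Answer: 19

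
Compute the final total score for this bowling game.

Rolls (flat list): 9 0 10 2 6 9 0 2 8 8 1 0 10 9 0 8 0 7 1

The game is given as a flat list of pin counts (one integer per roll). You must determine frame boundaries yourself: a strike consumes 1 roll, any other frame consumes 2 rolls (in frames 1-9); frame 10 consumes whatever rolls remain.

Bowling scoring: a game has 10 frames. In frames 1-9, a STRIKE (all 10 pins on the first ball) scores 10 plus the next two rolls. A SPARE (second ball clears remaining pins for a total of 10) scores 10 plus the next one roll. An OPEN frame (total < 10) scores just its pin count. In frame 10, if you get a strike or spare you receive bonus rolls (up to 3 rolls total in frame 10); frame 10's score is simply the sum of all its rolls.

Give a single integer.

Answer: 115

Derivation:
Frame 1: OPEN (9+0=9). Cumulative: 9
Frame 2: STRIKE. 10 + next two rolls (2+6) = 18. Cumulative: 27
Frame 3: OPEN (2+6=8). Cumulative: 35
Frame 4: OPEN (9+0=9). Cumulative: 44
Frame 5: SPARE (2+8=10). 10 + next roll (8) = 18. Cumulative: 62
Frame 6: OPEN (8+1=9). Cumulative: 71
Frame 7: SPARE (0+10=10). 10 + next roll (9) = 19. Cumulative: 90
Frame 8: OPEN (9+0=9). Cumulative: 99
Frame 9: OPEN (8+0=8). Cumulative: 107
Frame 10: OPEN. Sum of all frame-10 rolls (7+1) = 8. Cumulative: 115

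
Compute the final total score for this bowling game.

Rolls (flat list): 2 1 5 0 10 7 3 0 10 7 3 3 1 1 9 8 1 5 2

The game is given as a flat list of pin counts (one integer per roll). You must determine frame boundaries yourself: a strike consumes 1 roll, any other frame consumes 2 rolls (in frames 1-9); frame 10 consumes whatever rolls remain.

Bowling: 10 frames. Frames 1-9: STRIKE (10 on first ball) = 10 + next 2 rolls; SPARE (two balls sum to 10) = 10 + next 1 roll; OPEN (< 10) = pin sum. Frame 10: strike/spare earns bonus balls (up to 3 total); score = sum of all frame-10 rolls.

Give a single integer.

Frame 1: OPEN (2+1=3). Cumulative: 3
Frame 2: OPEN (5+0=5). Cumulative: 8
Frame 3: STRIKE. 10 + next two rolls (7+3) = 20. Cumulative: 28
Frame 4: SPARE (7+3=10). 10 + next roll (0) = 10. Cumulative: 38
Frame 5: SPARE (0+10=10). 10 + next roll (7) = 17. Cumulative: 55
Frame 6: SPARE (7+3=10). 10 + next roll (3) = 13. Cumulative: 68
Frame 7: OPEN (3+1=4). Cumulative: 72
Frame 8: SPARE (1+9=10). 10 + next roll (8) = 18. Cumulative: 90
Frame 9: OPEN (8+1=9). Cumulative: 99
Frame 10: OPEN. Sum of all frame-10 rolls (5+2) = 7. Cumulative: 106

Answer: 106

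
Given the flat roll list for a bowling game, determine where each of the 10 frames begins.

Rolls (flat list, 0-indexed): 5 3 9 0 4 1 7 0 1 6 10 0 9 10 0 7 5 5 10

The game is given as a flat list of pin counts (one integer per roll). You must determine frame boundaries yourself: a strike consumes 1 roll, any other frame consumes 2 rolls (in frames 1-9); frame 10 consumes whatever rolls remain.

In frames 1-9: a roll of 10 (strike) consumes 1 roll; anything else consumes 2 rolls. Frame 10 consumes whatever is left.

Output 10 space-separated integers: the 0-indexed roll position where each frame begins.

Answer: 0 2 4 6 8 10 11 13 14 16

Derivation:
Frame 1 starts at roll index 0: rolls=5,3 (sum=8), consumes 2 rolls
Frame 2 starts at roll index 2: rolls=9,0 (sum=9), consumes 2 rolls
Frame 3 starts at roll index 4: rolls=4,1 (sum=5), consumes 2 rolls
Frame 4 starts at roll index 6: rolls=7,0 (sum=7), consumes 2 rolls
Frame 5 starts at roll index 8: rolls=1,6 (sum=7), consumes 2 rolls
Frame 6 starts at roll index 10: roll=10 (strike), consumes 1 roll
Frame 7 starts at roll index 11: rolls=0,9 (sum=9), consumes 2 rolls
Frame 8 starts at roll index 13: roll=10 (strike), consumes 1 roll
Frame 9 starts at roll index 14: rolls=0,7 (sum=7), consumes 2 rolls
Frame 10 starts at roll index 16: 3 remaining rolls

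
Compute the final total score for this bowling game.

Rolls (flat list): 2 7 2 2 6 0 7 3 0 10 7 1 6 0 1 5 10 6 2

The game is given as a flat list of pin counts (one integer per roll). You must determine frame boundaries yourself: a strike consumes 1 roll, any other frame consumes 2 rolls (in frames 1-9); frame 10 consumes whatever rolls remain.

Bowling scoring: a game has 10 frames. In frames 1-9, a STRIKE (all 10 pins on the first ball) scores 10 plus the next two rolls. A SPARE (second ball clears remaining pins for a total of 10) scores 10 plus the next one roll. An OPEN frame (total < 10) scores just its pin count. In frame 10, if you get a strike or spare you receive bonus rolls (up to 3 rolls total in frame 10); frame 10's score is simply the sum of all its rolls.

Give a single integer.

Frame 1: OPEN (2+7=9). Cumulative: 9
Frame 2: OPEN (2+2=4). Cumulative: 13
Frame 3: OPEN (6+0=6). Cumulative: 19
Frame 4: SPARE (7+3=10). 10 + next roll (0) = 10. Cumulative: 29
Frame 5: SPARE (0+10=10). 10 + next roll (7) = 17. Cumulative: 46
Frame 6: OPEN (7+1=8). Cumulative: 54
Frame 7: OPEN (6+0=6). Cumulative: 60
Frame 8: OPEN (1+5=6). Cumulative: 66
Frame 9: STRIKE. 10 + next two rolls (6+2) = 18. Cumulative: 84
Frame 10: OPEN. Sum of all frame-10 rolls (6+2) = 8. Cumulative: 92

Answer: 92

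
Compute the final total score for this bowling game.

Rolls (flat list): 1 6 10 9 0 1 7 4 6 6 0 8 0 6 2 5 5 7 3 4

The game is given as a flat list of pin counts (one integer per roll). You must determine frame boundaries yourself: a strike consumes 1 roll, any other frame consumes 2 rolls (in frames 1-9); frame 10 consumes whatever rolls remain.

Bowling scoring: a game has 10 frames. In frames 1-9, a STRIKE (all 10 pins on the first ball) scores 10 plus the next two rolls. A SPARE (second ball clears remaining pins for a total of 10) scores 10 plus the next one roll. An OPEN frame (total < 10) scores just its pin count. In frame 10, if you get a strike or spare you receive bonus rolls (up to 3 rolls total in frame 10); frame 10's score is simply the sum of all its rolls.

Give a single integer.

Frame 1: OPEN (1+6=7). Cumulative: 7
Frame 2: STRIKE. 10 + next two rolls (9+0) = 19. Cumulative: 26
Frame 3: OPEN (9+0=9). Cumulative: 35
Frame 4: OPEN (1+7=8). Cumulative: 43
Frame 5: SPARE (4+6=10). 10 + next roll (6) = 16. Cumulative: 59
Frame 6: OPEN (6+0=6). Cumulative: 65
Frame 7: OPEN (8+0=8). Cumulative: 73
Frame 8: OPEN (6+2=8). Cumulative: 81
Frame 9: SPARE (5+5=10). 10 + next roll (7) = 17. Cumulative: 98
Frame 10: SPARE. Sum of all frame-10 rolls (7+3+4) = 14. Cumulative: 112

Answer: 112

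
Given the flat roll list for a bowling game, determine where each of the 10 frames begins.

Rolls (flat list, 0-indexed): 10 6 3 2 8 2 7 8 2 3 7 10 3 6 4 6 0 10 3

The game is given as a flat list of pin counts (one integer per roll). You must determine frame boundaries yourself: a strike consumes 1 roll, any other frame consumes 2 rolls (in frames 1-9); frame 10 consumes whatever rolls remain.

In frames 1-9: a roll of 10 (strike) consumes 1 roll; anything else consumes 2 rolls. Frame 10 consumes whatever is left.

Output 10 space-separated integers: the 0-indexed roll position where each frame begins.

Frame 1 starts at roll index 0: roll=10 (strike), consumes 1 roll
Frame 2 starts at roll index 1: rolls=6,3 (sum=9), consumes 2 rolls
Frame 3 starts at roll index 3: rolls=2,8 (sum=10), consumes 2 rolls
Frame 4 starts at roll index 5: rolls=2,7 (sum=9), consumes 2 rolls
Frame 5 starts at roll index 7: rolls=8,2 (sum=10), consumes 2 rolls
Frame 6 starts at roll index 9: rolls=3,7 (sum=10), consumes 2 rolls
Frame 7 starts at roll index 11: roll=10 (strike), consumes 1 roll
Frame 8 starts at roll index 12: rolls=3,6 (sum=9), consumes 2 rolls
Frame 9 starts at roll index 14: rolls=4,6 (sum=10), consumes 2 rolls
Frame 10 starts at roll index 16: 3 remaining rolls

Answer: 0 1 3 5 7 9 11 12 14 16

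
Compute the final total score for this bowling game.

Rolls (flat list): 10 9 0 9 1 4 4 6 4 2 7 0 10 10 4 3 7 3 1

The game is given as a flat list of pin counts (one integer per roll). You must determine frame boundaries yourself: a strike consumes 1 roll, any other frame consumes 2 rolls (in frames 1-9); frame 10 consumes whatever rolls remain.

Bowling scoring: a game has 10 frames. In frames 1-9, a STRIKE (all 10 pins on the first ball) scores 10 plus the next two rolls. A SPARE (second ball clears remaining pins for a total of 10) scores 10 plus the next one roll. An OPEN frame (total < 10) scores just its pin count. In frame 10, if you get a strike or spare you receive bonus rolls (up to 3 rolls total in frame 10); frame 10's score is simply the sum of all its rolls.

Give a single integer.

Frame 1: STRIKE. 10 + next two rolls (9+0) = 19. Cumulative: 19
Frame 2: OPEN (9+0=9). Cumulative: 28
Frame 3: SPARE (9+1=10). 10 + next roll (4) = 14. Cumulative: 42
Frame 4: OPEN (4+4=8). Cumulative: 50
Frame 5: SPARE (6+4=10). 10 + next roll (2) = 12. Cumulative: 62
Frame 6: OPEN (2+7=9). Cumulative: 71
Frame 7: SPARE (0+10=10). 10 + next roll (10) = 20. Cumulative: 91
Frame 8: STRIKE. 10 + next two rolls (4+3) = 17. Cumulative: 108
Frame 9: OPEN (4+3=7). Cumulative: 115
Frame 10: SPARE. Sum of all frame-10 rolls (7+3+1) = 11. Cumulative: 126

Answer: 126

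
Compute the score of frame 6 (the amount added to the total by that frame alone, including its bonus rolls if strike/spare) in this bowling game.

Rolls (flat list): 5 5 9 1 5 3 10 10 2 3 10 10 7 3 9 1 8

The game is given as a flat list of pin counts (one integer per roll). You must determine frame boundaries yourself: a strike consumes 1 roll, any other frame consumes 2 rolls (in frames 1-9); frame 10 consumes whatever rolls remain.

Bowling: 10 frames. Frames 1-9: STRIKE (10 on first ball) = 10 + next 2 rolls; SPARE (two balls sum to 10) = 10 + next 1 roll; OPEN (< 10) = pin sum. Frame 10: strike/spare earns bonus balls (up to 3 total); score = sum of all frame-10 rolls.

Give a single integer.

Answer: 5

Derivation:
Frame 1: SPARE (5+5=10). 10 + next roll (9) = 19. Cumulative: 19
Frame 2: SPARE (9+1=10). 10 + next roll (5) = 15. Cumulative: 34
Frame 3: OPEN (5+3=8). Cumulative: 42
Frame 4: STRIKE. 10 + next two rolls (10+2) = 22. Cumulative: 64
Frame 5: STRIKE. 10 + next two rolls (2+3) = 15. Cumulative: 79
Frame 6: OPEN (2+3=5). Cumulative: 84
Frame 7: STRIKE. 10 + next two rolls (10+7) = 27. Cumulative: 111
Frame 8: STRIKE. 10 + next two rolls (7+3) = 20. Cumulative: 131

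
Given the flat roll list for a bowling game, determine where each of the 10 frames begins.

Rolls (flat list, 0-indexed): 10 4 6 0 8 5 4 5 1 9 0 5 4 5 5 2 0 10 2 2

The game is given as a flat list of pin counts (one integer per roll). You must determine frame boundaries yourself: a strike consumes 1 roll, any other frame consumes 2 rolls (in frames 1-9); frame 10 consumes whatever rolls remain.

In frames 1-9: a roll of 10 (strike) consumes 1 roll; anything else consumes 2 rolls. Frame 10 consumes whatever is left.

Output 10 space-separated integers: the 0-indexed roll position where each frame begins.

Answer: 0 1 3 5 7 9 11 13 15 17

Derivation:
Frame 1 starts at roll index 0: roll=10 (strike), consumes 1 roll
Frame 2 starts at roll index 1: rolls=4,6 (sum=10), consumes 2 rolls
Frame 3 starts at roll index 3: rolls=0,8 (sum=8), consumes 2 rolls
Frame 4 starts at roll index 5: rolls=5,4 (sum=9), consumes 2 rolls
Frame 5 starts at roll index 7: rolls=5,1 (sum=6), consumes 2 rolls
Frame 6 starts at roll index 9: rolls=9,0 (sum=9), consumes 2 rolls
Frame 7 starts at roll index 11: rolls=5,4 (sum=9), consumes 2 rolls
Frame 8 starts at roll index 13: rolls=5,5 (sum=10), consumes 2 rolls
Frame 9 starts at roll index 15: rolls=2,0 (sum=2), consumes 2 rolls
Frame 10 starts at roll index 17: 3 remaining rolls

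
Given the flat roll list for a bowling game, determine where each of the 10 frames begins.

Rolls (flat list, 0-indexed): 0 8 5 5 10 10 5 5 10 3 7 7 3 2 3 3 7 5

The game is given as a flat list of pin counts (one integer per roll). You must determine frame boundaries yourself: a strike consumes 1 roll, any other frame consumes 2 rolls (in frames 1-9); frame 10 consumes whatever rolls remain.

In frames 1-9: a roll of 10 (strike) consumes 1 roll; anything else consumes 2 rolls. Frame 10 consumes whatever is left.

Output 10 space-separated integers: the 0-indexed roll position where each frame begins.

Answer: 0 2 4 5 6 8 9 11 13 15

Derivation:
Frame 1 starts at roll index 0: rolls=0,8 (sum=8), consumes 2 rolls
Frame 2 starts at roll index 2: rolls=5,5 (sum=10), consumes 2 rolls
Frame 3 starts at roll index 4: roll=10 (strike), consumes 1 roll
Frame 4 starts at roll index 5: roll=10 (strike), consumes 1 roll
Frame 5 starts at roll index 6: rolls=5,5 (sum=10), consumes 2 rolls
Frame 6 starts at roll index 8: roll=10 (strike), consumes 1 roll
Frame 7 starts at roll index 9: rolls=3,7 (sum=10), consumes 2 rolls
Frame 8 starts at roll index 11: rolls=7,3 (sum=10), consumes 2 rolls
Frame 9 starts at roll index 13: rolls=2,3 (sum=5), consumes 2 rolls
Frame 10 starts at roll index 15: 3 remaining rolls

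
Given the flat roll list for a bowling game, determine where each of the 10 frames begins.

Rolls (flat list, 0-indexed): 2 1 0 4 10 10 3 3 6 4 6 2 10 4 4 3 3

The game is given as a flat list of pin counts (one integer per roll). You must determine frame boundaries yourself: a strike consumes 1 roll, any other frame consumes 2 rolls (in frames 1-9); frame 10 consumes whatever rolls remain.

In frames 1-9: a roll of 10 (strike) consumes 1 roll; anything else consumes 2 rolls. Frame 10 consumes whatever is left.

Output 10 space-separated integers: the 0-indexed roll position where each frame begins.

Answer: 0 2 4 5 6 8 10 12 13 15

Derivation:
Frame 1 starts at roll index 0: rolls=2,1 (sum=3), consumes 2 rolls
Frame 2 starts at roll index 2: rolls=0,4 (sum=4), consumes 2 rolls
Frame 3 starts at roll index 4: roll=10 (strike), consumes 1 roll
Frame 4 starts at roll index 5: roll=10 (strike), consumes 1 roll
Frame 5 starts at roll index 6: rolls=3,3 (sum=6), consumes 2 rolls
Frame 6 starts at roll index 8: rolls=6,4 (sum=10), consumes 2 rolls
Frame 7 starts at roll index 10: rolls=6,2 (sum=8), consumes 2 rolls
Frame 8 starts at roll index 12: roll=10 (strike), consumes 1 roll
Frame 9 starts at roll index 13: rolls=4,4 (sum=8), consumes 2 rolls
Frame 10 starts at roll index 15: 2 remaining rolls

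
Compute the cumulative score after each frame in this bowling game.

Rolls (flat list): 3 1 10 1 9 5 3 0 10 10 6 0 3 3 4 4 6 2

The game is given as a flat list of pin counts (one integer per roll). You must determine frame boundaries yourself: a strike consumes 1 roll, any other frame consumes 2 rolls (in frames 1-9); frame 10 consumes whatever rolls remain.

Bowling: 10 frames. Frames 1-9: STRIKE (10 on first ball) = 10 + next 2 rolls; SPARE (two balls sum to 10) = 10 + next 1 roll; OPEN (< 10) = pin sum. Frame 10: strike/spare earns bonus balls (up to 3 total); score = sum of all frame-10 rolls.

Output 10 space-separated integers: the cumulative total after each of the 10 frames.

Frame 1: OPEN (3+1=4). Cumulative: 4
Frame 2: STRIKE. 10 + next two rolls (1+9) = 20. Cumulative: 24
Frame 3: SPARE (1+9=10). 10 + next roll (5) = 15. Cumulative: 39
Frame 4: OPEN (5+3=8). Cumulative: 47
Frame 5: SPARE (0+10=10). 10 + next roll (10) = 20. Cumulative: 67
Frame 6: STRIKE. 10 + next two rolls (6+0) = 16. Cumulative: 83
Frame 7: OPEN (6+0=6). Cumulative: 89
Frame 8: OPEN (3+3=6). Cumulative: 95
Frame 9: OPEN (4+4=8). Cumulative: 103
Frame 10: OPEN. Sum of all frame-10 rolls (6+2) = 8. Cumulative: 111

Answer: 4 24 39 47 67 83 89 95 103 111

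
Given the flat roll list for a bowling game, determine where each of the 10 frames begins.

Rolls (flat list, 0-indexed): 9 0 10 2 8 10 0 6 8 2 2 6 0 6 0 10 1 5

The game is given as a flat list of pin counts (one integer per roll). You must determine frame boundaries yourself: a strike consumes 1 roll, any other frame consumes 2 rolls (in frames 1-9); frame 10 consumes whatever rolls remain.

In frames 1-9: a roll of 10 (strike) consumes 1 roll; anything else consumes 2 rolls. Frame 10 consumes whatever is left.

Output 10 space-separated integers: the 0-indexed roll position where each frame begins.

Answer: 0 2 3 5 6 8 10 12 14 16

Derivation:
Frame 1 starts at roll index 0: rolls=9,0 (sum=9), consumes 2 rolls
Frame 2 starts at roll index 2: roll=10 (strike), consumes 1 roll
Frame 3 starts at roll index 3: rolls=2,8 (sum=10), consumes 2 rolls
Frame 4 starts at roll index 5: roll=10 (strike), consumes 1 roll
Frame 5 starts at roll index 6: rolls=0,6 (sum=6), consumes 2 rolls
Frame 6 starts at roll index 8: rolls=8,2 (sum=10), consumes 2 rolls
Frame 7 starts at roll index 10: rolls=2,6 (sum=8), consumes 2 rolls
Frame 8 starts at roll index 12: rolls=0,6 (sum=6), consumes 2 rolls
Frame 9 starts at roll index 14: rolls=0,10 (sum=10), consumes 2 rolls
Frame 10 starts at roll index 16: 2 remaining rolls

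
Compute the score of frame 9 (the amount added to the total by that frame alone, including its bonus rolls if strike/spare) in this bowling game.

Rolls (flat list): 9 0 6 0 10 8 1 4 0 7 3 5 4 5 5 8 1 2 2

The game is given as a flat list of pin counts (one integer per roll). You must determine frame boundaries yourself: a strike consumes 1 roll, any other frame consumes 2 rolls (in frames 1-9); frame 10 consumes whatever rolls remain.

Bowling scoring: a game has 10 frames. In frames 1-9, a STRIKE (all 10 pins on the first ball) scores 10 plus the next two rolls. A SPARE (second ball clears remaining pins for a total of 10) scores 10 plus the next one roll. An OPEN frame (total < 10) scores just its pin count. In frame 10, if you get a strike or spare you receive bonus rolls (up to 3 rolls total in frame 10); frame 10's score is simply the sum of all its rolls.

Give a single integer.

Answer: 9

Derivation:
Frame 1: OPEN (9+0=9). Cumulative: 9
Frame 2: OPEN (6+0=6). Cumulative: 15
Frame 3: STRIKE. 10 + next two rolls (8+1) = 19. Cumulative: 34
Frame 4: OPEN (8+1=9). Cumulative: 43
Frame 5: OPEN (4+0=4). Cumulative: 47
Frame 6: SPARE (7+3=10). 10 + next roll (5) = 15. Cumulative: 62
Frame 7: OPEN (5+4=9). Cumulative: 71
Frame 8: SPARE (5+5=10). 10 + next roll (8) = 18. Cumulative: 89
Frame 9: OPEN (8+1=9). Cumulative: 98
Frame 10: OPEN. Sum of all frame-10 rolls (2+2) = 4. Cumulative: 102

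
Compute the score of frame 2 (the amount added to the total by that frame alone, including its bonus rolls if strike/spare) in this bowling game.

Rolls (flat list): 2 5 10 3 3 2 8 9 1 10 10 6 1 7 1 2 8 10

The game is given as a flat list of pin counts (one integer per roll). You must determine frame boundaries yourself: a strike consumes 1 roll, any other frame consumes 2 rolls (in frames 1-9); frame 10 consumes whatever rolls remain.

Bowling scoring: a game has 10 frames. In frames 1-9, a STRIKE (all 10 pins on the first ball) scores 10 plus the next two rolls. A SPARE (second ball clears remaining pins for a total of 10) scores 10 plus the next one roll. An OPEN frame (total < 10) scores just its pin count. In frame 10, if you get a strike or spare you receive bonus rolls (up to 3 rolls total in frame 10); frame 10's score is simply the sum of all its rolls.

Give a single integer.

Frame 1: OPEN (2+5=7). Cumulative: 7
Frame 2: STRIKE. 10 + next two rolls (3+3) = 16. Cumulative: 23
Frame 3: OPEN (3+3=6). Cumulative: 29
Frame 4: SPARE (2+8=10). 10 + next roll (9) = 19. Cumulative: 48

Answer: 16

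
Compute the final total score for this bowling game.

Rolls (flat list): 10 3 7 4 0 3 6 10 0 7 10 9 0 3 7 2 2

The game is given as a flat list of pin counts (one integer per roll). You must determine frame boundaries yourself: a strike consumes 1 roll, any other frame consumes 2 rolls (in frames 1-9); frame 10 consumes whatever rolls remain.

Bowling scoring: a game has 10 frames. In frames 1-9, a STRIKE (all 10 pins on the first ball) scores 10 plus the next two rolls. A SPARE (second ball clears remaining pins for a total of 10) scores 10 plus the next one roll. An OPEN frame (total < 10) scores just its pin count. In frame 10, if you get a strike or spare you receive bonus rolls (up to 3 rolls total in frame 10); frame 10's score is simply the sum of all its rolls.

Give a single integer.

Frame 1: STRIKE. 10 + next two rolls (3+7) = 20. Cumulative: 20
Frame 2: SPARE (3+7=10). 10 + next roll (4) = 14. Cumulative: 34
Frame 3: OPEN (4+0=4). Cumulative: 38
Frame 4: OPEN (3+6=9). Cumulative: 47
Frame 5: STRIKE. 10 + next two rolls (0+7) = 17. Cumulative: 64
Frame 6: OPEN (0+7=7). Cumulative: 71
Frame 7: STRIKE. 10 + next two rolls (9+0) = 19. Cumulative: 90
Frame 8: OPEN (9+0=9). Cumulative: 99
Frame 9: SPARE (3+7=10). 10 + next roll (2) = 12. Cumulative: 111
Frame 10: OPEN. Sum of all frame-10 rolls (2+2) = 4. Cumulative: 115

Answer: 115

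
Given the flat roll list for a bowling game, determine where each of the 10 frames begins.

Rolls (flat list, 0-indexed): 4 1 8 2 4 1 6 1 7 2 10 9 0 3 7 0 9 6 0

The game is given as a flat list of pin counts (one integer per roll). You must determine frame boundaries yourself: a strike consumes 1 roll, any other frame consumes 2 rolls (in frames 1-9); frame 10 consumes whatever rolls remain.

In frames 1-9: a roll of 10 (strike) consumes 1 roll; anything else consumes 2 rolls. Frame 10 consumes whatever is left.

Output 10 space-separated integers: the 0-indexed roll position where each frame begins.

Answer: 0 2 4 6 8 10 11 13 15 17

Derivation:
Frame 1 starts at roll index 0: rolls=4,1 (sum=5), consumes 2 rolls
Frame 2 starts at roll index 2: rolls=8,2 (sum=10), consumes 2 rolls
Frame 3 starts at roll index 4: rolls=4,1 (sum=5), consumes 2 rolls
Frame 4 starts at roll index 6: rolls=6,1 (sum=7), consumes 2 rolls
Frame 5 starts at roll index 8: rolls=7,2 (sum=9), consumes 2 rolls
Frame 6 starts at roll index 10: roll=10 (strike), consumes 1 roll
Frame 7 starts at roll index 11: rolls=9,0 (sum=9), consumes 2 rolls
Frame 8 starts at roll index 13: rolls=3,7 (sum=10), consumes 2 rolls
Frame 9 starts at roll index 15: rolls=0,9 (sum=9), consumes 2 rolls
Frame 10 starts at roll index 17: 2 remaining rolls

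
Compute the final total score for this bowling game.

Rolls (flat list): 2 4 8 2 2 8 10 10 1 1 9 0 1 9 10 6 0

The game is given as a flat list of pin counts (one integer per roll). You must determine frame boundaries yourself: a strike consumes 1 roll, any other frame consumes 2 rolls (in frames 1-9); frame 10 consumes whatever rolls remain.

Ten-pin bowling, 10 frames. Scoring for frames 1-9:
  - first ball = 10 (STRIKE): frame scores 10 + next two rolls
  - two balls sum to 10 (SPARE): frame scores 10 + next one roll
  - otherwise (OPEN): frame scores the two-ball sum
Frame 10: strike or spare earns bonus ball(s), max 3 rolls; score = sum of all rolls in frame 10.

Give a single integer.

Answer: 124

Derivation:
Frame 1: OPEN (2+4=6). Cumulative: 6
Frame 2: SPARE (8+2=10). 10 + next roll (2) = 12. Cumulative: 18
Frame 3: SPARE (2+8=10). 10 + next roll (10) = 20. Cumulative: 38
Frame 4: STRIKE. 10 + next two rolls (10+1) = 21. Cumulative: 59
Frame 5: STRIKE. 10 + next two rolls (1+1) = 12. Cumulative: 71
Frame 6: OPEN (1+1=2). Cumulative: 73
Frame 7: OPEN (9+0=9). Cumulative: 82
Frame 8: SPARE (1+9=10). 10 + next roll (10) = 20. Cumulative: 102
Frame 9: STRIKE. 10 + next two rolls (6+0) = 16. Cumulative: 118
Frame 10: OPEN. Sum of all frame-10 rolls (6+0) = 6. Cumulative: 124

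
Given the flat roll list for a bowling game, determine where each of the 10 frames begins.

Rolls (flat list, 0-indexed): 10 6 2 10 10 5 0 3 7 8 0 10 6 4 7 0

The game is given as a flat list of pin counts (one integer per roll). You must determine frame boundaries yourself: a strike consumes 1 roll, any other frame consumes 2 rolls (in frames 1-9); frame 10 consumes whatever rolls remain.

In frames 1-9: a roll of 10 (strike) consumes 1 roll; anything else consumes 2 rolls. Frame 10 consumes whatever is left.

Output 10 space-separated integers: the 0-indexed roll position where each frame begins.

Frame 1 starts at roll index 0: roll=10 (strike), consumes 1 roll
Frame 2 starts at roll index 1: rolls=6,2 (sum=8), consumes 2 rolls
Frame 3 starts at roll index 3: roll=10 (strike), consumes 1 roll
Frame 4 starts at roll index 4: roll=10 (strike), consumes 1 roll
Frame 5 starts at roll index 5: rolls=5,0 (sum=5), consumes 2 rolls
Frame 6 starts at roll index 7: rolls=3,7 (sum=10), consumes 2 rolls
Frame 7 starts at roll index 9: rolls=8,0 (sum=8), consumes 2 rolls
Frame 8 starts at roll index 11: roll=10 (strike), consumes 1 roll
Frame 9 starts at roll index 12: rolls=6,4 (sum=10), consumes 2 rolls
Frame 10 starts at roll index 14: 2 remaining rolls

Answer: 0 1 3 4 5 7 9 11 12 14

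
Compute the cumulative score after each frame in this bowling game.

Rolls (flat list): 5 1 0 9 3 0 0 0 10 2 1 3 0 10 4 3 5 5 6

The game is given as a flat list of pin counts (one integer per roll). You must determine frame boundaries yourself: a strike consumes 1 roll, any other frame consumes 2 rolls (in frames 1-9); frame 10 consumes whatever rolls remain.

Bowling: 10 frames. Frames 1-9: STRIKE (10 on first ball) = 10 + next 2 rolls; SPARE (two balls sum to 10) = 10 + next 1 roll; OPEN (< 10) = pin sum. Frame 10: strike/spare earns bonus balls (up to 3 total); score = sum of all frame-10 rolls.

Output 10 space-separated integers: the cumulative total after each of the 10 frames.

Answer: 6 15 18 18 31 34 37 54 61 77

Derivation:
Frame 1: OPEN (5+1=6). Cumulative: 6
Frame 2: OPEN (0+9=9). Cumulative: 15
Frame 3: OPEN (3+0=3). Cumulative: 18
Frame 4: OPEN (0+0=0). Cumulative: 18
Frame 5: STRIKE. 10 + next two rolls (2+1) = 13. Cumulative: 31
Frame 6: OPEN (2+1=3). Cumulative: 34
Frame 7: OPEN (3+0=3). Cumulative: 37
Frame 8: STRIKE. 10 + next two rolls (4+3) = 17. Cumulative: 54
Frame 9: OPEN (4+3=7). Cumulative: 61
Frame 10: SPARE. Sum of all frame-10 rolls (5+5+6) = 16. Cumulative: 77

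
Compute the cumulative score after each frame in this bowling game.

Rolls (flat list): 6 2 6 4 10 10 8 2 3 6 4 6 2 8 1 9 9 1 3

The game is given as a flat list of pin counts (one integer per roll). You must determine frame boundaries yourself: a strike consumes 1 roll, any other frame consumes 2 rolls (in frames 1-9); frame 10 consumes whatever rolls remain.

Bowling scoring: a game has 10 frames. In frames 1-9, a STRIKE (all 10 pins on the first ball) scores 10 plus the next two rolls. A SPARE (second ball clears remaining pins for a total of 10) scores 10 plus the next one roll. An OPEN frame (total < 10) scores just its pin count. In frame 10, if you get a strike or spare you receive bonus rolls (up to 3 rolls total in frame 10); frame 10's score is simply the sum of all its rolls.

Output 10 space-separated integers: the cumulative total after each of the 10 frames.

Answer: 8 28 56 76 89 98 110 121 140 153

Derivation:
Frame 1: OPEN (6+2=8). Cumulative: 8
Frame 2: SPARE (6+4=10). 10 + next roll (10) = 20. Cumulative: 28
Frame 3: STRIKE. 10 + next two rolls (10+8) = 28. Cumulative: 56
Frame 4: STRIKE. 10 + next two rolls (8+2) = 20. Cumulative: 76
Frame 5: SPARE (8+2=10). 10 + next roll (3) = 13. Cumulative: 89
Frame 6: OPEN (3+6=9). Cumulative: 98
Frame 7: SPARE (4+6=10). 10 + next roll (2) = 12. Cumulative: 110
Frame 8: SPARE (2+8=10). 10 + next roll (1) = 11. Cumulative: 121
Frame 9: SPARE (1+9=10). 10 + next roll (9) = 19. Cumulative: 140
Frame 10: SPARE. Sum of all frame-10 rolls (9+1+3) = 13. Cumulative: 153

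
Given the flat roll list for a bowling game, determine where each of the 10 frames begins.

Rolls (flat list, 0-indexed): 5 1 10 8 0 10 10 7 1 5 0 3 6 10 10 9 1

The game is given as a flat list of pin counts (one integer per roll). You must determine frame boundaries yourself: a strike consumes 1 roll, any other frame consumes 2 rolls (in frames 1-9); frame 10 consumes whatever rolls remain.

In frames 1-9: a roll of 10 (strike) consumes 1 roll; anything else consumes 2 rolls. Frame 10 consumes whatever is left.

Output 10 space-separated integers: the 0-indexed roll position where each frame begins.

Answer: 0 2 3 5 6 7 9 11 13 14

Derivation:
Frame 1 starts at roll index 0: rolls=5,1 (sum=6), consumes 2 rolls
Frame 2 starts at roll index 2: roll=10 (strike), consumes 1 roll
Frame 3 starts at roll index 3: rolls=8,0 (sum=8), consumes 2 rolls
Frame 4 starts at roll index 5: roll=10 (strike), consumes 1 roll
Frame 5 starts at roll index 6: roll=10 (strike), consumes 1 roll
Frame 6 starts at roll index 7: rolls=7,1 (sum=8), consumes 2 rolls
Frame 7 starts at roll index 9: rolls=5,0 (sum=5), consumes 2 rolls
Frame 8 starts at roll index 11: rolls=3,6 (sum=9), consumes 2 rolls
Frame 9 starts at roll index 13: roll=10 (strike), consumes 1 roll
Frame 10 starts at roll index 14: 3 remaining rolls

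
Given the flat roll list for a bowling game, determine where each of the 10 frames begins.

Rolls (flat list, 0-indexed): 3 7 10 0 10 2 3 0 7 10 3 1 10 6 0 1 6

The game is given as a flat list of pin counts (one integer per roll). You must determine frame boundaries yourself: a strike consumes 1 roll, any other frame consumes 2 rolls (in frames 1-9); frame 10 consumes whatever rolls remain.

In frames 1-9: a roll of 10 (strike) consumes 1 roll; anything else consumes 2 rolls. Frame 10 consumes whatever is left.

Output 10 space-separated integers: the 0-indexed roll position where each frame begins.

Answer: 0 2 3 5 7 9 10 12 13 15

Derivation:
Frame 1 starts at roll index 0: rolls=3,7 (sum=10), consumes 2 rolls
Frame 2 starts at roll index 2: roll=10 (strike), consumes 1 roll
Frame 3 starts at roll index 3: rolls=0,10 (sum=10), consumes 2 rolls
Frame 4 starts at roll index 5: rolls=2,3 (sum=5), consumes 2 rolls
Frame 5 starts at roll index 7: rolls=0,7 (sum=7), consumes 2 rolls
Frame 6 starts at roll index 9: roll=10 (strike), consumes 1 roll
Frame 7 starts at roll index 10: rolls=3,1 (sum=4), consumes 2 rolls
Frame 8 starts at roll index 12: roll=10 (strike), consumes 1 roll
Frame 9 starts at roll index 13: rolls=6,0 (sum=6), consumes 2 rolls
Frame 10 starts at roll index 15: 2 remaining rolls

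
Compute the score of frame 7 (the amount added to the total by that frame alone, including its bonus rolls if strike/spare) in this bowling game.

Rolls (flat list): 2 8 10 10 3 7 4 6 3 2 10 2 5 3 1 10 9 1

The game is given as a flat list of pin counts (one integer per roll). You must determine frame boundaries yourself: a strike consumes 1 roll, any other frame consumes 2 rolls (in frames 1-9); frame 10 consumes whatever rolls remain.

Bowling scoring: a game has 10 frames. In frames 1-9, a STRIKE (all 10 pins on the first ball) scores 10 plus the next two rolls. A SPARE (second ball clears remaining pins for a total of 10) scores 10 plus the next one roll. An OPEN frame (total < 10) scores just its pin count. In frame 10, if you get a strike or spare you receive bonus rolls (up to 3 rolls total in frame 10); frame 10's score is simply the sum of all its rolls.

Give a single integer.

Answer: 17

Derivation:
Frame 1: SPARE (2+8=10). 10 + next roll (10) = 20. Cumulative: 20
Frame 2: STRIKE. 10 + next two rolls (10+3) = 23. Cumulative: 43
Frame 3: STRIKE. 10 + next two rolls (3+7) = 20. Cumulative: 63
Frame 4: SPARE (3+7=10). 10 + next roll (4) = 14. Cumulative: 77
Frame 5: SPARE (4+6=10). 10 + next roll (3) = 13. Cumulative: 90
Frame 6: OPEN (3+2=5). Cumulative: 95
Frame 7: STRIKE. 10 + next two rolls (2+5) = 17. Cumulative: 112
Frame 8: OPEN (2+5=7). Cumulative: 119
Frame 9: OPEN (3+1=4). Cumulative: 123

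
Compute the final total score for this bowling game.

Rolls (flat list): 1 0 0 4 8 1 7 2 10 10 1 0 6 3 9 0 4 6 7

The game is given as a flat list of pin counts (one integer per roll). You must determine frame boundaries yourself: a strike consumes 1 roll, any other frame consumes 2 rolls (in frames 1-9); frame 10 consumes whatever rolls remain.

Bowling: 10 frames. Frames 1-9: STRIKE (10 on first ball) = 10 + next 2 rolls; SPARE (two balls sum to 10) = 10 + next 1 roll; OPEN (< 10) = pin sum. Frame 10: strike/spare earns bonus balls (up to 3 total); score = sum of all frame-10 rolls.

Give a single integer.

Answer: 91

Derivation:
Frame 1: OPEN (1+0=1). Cumulative: 1
Frame 2: OPEN (0+4=4). Cumulative: 5
Frame 3: OPEN (8+1=9). Cumulative: 14
Frame 4: OPEN (7+2=9). Cumulative: 23
Frame 5: STRIKE. 10 + next two rolls (10+1) = 21. Cumulative: 44
Frame 6: STRIKE. 10 + next two rolls (1+0) = 11. Cumulative: 55
Frame 7: OPEN (1+0=1). Cumulative: 56
Frame 8: OPEN (6+3=9). Cumulative: 65
Frame 9: OPEN (9+0=9). Cumulative: 74
Frame 10: SPARE. Sum of all frame-10 rolls (4+6+7) = 17. Cumulative: 91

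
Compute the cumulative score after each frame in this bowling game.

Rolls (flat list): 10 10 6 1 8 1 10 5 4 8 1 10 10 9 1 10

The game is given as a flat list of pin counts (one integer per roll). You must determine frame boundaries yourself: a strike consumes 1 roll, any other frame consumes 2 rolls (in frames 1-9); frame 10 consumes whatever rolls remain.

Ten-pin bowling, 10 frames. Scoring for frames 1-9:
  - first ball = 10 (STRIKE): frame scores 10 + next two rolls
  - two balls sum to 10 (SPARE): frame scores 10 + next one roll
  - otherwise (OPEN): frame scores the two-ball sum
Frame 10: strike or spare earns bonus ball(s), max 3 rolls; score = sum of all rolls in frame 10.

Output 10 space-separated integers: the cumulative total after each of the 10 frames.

Answer: 26 43 50 59 78 87 96 125 145 165

Derivation:
Frame 1: STRIKE. 10 + next two rolls (10+6) = 26. Cumulative: 26
Frame 2: STRIKE. 10 + next two rolls (6+1) = 17. Cumulative: 43
Frame 3: OPEN (6+1=7). Cumulative: 50
Frame 4: OPEN (8+1=9). Cumulative: 59
Frame 5: STRIKE. 10 + next two rolls (5+4) = 19. Cumulative: 78
Frame 6: OPEN (5+4=9). Cumulative: 87
Frame 7: OPEN (8+1=9). Cumulative: 96
Frame 8: STRIKE. 10 + next two rolls (10+9) = 29. Cumulative: 125
Frame 9: STRIKE. 10 + next two rolls (9+1) = 20. Cumulative: 145
Frame 10: SPARE. Sum of all frame-10 rolls (9+1+10) = 20. Cumulative: 165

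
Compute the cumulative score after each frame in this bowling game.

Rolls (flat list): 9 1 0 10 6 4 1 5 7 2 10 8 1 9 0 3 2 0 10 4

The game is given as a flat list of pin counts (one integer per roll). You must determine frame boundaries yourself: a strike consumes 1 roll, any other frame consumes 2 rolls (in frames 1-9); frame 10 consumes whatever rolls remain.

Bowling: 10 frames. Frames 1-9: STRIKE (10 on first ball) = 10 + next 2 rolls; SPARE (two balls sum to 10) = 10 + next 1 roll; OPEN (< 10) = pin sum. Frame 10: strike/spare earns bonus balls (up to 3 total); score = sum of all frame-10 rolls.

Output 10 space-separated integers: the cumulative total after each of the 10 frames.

Frame 1: SPARE (9+1=10). 10 + next roll (0) = 10. Cumulative: 10
Frame 2: SPARE (0+10=10). 10 + next roll (6) = 16. Cumulative: 26
Frame 3: SPARE (6+4=10). 10 + next roll (1) = 11. Cumulative: 37
Frame 4: OPEN (1+5=6). Cumulative: 43
Frame 5: OPEN (7+2=9). Cumulative: 52
Frame 6: STRIKE. 10 + next two rolls (8+1) = 19. Cumulative: 71
Frame 7: OPEN (8+1=9). Cumulative: 80
Frame 8: OPEN (9+0=9). Cumulative: 89
Frame 9: OPEN (3+2=5). Cumulative: 94
Frame 10: SPARE. Sum of all frame-10 rolls (0+10+4) = 14. Cumulative: 108

Answer: 10 26 37 43 52 71 80 89 94 108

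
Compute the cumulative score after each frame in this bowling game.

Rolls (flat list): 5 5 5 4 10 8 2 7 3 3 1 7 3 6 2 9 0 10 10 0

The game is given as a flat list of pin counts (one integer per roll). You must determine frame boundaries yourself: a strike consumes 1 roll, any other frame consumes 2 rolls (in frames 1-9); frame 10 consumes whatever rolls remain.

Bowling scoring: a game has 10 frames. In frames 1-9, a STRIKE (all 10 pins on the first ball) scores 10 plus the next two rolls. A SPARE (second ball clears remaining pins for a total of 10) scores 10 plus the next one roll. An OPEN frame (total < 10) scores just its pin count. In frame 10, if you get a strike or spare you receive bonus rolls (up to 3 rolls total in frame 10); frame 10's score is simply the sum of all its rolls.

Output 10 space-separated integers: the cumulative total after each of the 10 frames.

Frame 1: SPARE (5+5=10). 10 + next roll (5) = 15. Cumulative: 15
Frame 2: OPEN (5+4=9). Cumulative: 24
Frame 3: STRIKE. 10 + next two rolls (8+2) = 20. Cumulative: 44
Frame 4: SPARE (8+2=10). 10 + next roll (7) = 17. Cumulative: 61
Frame 5: SPARE (7+3=10). 10 + next roll (3) = 13. Cumulative: 74
Frame 6: OPEN (3+1=4). Cumulative: 78
Frame 7: SPARE (7+3=10). 10 + next roll (6) = 16. Cumulative: 94
Frame 8: OPEN (6+2=8). Cumulative: 102
Frame 9: OPEN (9+0=9). Cumulative: 111
Frame 10: STRIKE. Sum of all frame-10 rolls (10+10+0) = 20. Cumulative: 131

Answer: 15 24 44 61 74 78 94 102 111 131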